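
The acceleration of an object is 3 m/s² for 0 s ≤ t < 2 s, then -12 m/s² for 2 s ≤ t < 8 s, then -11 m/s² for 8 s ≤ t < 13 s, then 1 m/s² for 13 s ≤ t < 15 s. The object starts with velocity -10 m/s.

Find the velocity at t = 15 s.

-129 m/s

Δv equals the area under the a-t graph; then v = v₀ + Δv.
0–2 s: 3 × 2 = 6 m/s
2–8 s: -12 × 6 = -72 m/s
8–13 s: -11 × 5 = -55 m/s
13–15 s: 1 × 2 = 2 m/s
Δv = -119 m/s, so v(15) = -10 + (-119) = -129 m/s.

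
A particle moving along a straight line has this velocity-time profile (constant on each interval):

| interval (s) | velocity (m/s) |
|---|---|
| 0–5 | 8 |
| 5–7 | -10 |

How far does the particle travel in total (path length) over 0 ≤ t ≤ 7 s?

60 m

Total distance travelled is ∫|v| dt — sum the magnitudes of each area piece.
0–5 s: |8| × 5 = 40 m
5–7 s: |-10| × 2 = 20 m
Total distance = 60 m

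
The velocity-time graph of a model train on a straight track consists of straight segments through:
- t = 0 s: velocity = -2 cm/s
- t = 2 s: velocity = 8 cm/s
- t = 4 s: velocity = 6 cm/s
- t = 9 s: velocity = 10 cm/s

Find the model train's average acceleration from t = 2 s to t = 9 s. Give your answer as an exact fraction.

Average acceleration = Δv/Δt = (10 − 8)/(9 − 2) = 2/7 cm/s².

2/7 cm/s²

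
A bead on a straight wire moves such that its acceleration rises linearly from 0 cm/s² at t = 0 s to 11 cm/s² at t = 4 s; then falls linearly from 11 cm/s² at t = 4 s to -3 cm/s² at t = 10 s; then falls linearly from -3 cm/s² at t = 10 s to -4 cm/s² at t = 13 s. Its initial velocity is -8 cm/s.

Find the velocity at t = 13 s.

27.5 cm/s

Δv equals the area under the a-t graph; then v = v₀ + Δv.
0–4 s: ½(0 + 11)(4) = 22 cm/s
4–10 s: ½(11 + -3)(6) = 24 cm/s
10–13 s: ½(-3 + -4)(3) = -10.5 cm/s
Δv = 35.5 cm/s, so v(13) = -8 + (35.5) = 27.5 cm/s.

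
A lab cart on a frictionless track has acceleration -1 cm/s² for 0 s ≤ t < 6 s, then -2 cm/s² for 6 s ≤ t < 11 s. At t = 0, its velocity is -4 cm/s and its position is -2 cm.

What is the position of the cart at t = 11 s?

-119 cm

On each constant-a segment, Δv = aΔt and Δx = v₀Δt + ½aΔt²; chain segment to segment.
0–6 s: v starts -4 cm/s; Δx = -4·6 + ½·-1·6² = -42 cm; v ends -10 cm/s.
6–11 s: v starts -10 cm/s; Δx = -10·5 + ½·-2·5² = -75 cm; v ends -20 cm/s.
x(11) = -2 + Σ Δx = -119 cm.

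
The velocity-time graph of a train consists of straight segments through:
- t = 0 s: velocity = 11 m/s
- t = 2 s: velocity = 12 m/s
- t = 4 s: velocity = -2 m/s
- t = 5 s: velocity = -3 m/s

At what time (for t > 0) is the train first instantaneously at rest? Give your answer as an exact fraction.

t = 26/7 s

v changes sign on 2–4 s (from 12 to -2); the graph is linear there, so v = 0 at t = 2 + (-12)·(4 − 2)/(-2 − 12) = 26/7 s.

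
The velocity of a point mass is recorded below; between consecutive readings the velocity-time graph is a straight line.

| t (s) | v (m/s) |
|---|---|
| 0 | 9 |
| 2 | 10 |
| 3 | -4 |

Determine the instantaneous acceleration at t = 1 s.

Acceleration is the slope of the v-t graph on 0–2 s: (10 − 9)/(2 − 0) = 0.5 m/s².

0.5 m/s²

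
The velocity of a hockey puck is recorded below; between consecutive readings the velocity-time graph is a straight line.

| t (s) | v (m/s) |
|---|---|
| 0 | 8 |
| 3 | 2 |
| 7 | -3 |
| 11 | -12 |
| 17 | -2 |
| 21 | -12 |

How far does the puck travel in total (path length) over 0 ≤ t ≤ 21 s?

120.2 m

Distance (not displacement) is the total path length: add the absolute areas under v-t.
0–3 s: |½(8 + 2)(3)| = 15 m
3–7 s: v = 0 at t = 4.6 s; triangle areas 1.6 + 3.6 = 5.2 m
7–11 s: |½(-3 + -12)(4)| = 30 m
11–17 s: |½(-12 + -2)(6)| = 42 m
17–21 s: |½(-2 + -12)(4)| = 28 m
Total distance = 120.2 m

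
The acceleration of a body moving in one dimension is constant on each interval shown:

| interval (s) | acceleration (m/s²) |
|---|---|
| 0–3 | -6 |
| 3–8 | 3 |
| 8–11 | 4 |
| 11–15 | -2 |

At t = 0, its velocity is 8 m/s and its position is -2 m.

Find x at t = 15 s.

On each constant-a segment, Δv = aΔt and Δx = v₀Δt + ½aΔt²; chain segment to segment.
0–3 s: v starts 8 m/s; Δx = 8·3 + ½·-6·3² = -3 m; v ends -10 m/s.
3–8 s: v starts -10 m/s; Δx = -10·5 + ½·3·5² = -12.5 m; v ends 5 m/s.
8–11 s: v starts 5 m/s; Δx = 5·3 + ½·4·3² = 33 m; v ends 17 m/s.
11–15 s: v starts 17 m/s; Δx = 17·4 + ½·-2·4² = 52 m; v ends 9 m/s.
x(15) = -2 + Σ Δx = 67.5 m.

67.5 m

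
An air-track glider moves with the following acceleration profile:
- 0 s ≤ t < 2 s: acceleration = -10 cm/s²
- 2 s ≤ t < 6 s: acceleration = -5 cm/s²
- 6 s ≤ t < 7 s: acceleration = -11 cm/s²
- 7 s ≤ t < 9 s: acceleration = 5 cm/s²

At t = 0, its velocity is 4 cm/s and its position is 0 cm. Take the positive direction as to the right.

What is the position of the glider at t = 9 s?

-241.5 cm

On each constant-a segment, Δv = aΔt and Δx = v₀Δt + ½aΔt²; chain segment to segment.
0–2 s: v starts 4 cm/s; Δx = 4·2 + ½·-10·2² = -12 cm; v ends -16 cm/s.
2–6 s: v starts -16 cm/s; Δx = -16·4 + ½·-5·4² = -104 cm; v ends -36 cm/s.
6–7 s: v starts -36 cm/s; Δx = -36·1 + ½·-11·1² = -41.5 cm; v ends -47 cm/s.
7–9 s: v starts -47 cm/s; Δx = -47·2 + ½·5·2² = -84 cm; v ends -37 cm/s.
x(9) = 0 + Σ Δx = -241.5 cm.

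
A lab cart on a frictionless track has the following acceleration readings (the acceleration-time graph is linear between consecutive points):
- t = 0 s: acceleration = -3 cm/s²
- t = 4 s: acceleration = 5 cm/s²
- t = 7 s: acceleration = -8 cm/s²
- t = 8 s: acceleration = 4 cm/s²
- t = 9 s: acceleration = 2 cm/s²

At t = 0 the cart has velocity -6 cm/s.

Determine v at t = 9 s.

Δv equals the area under the a-t graph; then v = v₀ + Δv.
0–4 s: ½(-3 + 5)(4) = 4 cm/s
4–7 s: ½(5 + -8)(3) = -4.5 cm/s
7–8 s: ½(-8 + 4)(1) = -2 cm/s
8–9 s: ½(4 + 2)(1) = 3 cm/s
Δv = 0.5 cm/s, so v(9) = -6 + (0.5) = -5.5 cm/s.

-5.5 cm/s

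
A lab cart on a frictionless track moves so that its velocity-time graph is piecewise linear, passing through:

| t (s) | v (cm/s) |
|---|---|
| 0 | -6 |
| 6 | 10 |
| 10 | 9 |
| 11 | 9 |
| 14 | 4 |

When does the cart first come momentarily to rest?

t = 2.25 s

v changes sign on 0–6 s (from -6 to 10); the graph is linear there, so v = 0 at t = 0 + (6)·(6 − 0)/(10 − -6) = 2.25 s.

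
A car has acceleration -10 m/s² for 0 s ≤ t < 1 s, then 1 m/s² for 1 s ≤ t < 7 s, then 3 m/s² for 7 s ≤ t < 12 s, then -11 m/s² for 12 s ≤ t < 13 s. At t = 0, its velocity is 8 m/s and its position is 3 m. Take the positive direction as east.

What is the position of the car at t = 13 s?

83 m

On each constant-a segment, Δv = aΔt and Δx = v₀Δt + ½aΔt²; chain segment to segment.
0–1 s: v starts 8 m/s; Δx = 8·1 + ½·-10·1² = 3 m; v ends -2 m/s.
1–7 s: v starts -2 m/s; Δx = -2·6 + ½·1·6² = 6 m; v ends 4 m/s.
7–12 s: v starts 4 m/s; Δx = 4·5 + ½·3·5² = 57.5 m; v ends 19 m/s.
12–13 s: v starts 19 m/s; Δx = 19·1 + ½·-11·1² = 13.5 m; v ends 8 m/s.
x(13) = 3 + Σ Δx = 83 m.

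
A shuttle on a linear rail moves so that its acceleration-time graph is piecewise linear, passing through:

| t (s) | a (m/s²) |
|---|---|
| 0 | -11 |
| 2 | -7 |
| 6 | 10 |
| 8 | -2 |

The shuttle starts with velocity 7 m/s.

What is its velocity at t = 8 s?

3 m/s

Δv equals the area under the a-t graph; then v = v₀ + Δv.
0–2 s: ½(-11 + -7)(2) = -18 m/s
2–6 s: ½(-7 + 10)(4) = 6 m/s
6–8 s: ½(10 + -2)(2) = 8 m/s
Δv = -4 m/s, so v(8) = 7 + (-4) = 3 m/s.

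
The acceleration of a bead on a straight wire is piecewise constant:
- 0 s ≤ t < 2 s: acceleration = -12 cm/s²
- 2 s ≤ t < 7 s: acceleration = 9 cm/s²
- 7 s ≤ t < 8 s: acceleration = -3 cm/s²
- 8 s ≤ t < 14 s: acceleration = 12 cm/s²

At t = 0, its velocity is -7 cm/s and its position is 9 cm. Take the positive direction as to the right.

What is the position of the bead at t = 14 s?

On each constant-a segment, Δv = aΔt and Δx = v₀Δt + ½aΔt²; chain segment to segment.
0–2 s: v starts -7 cm/s; Δx = -7·2 + ½·-12·2² = -38 cm; v ends -31 cm/s.
2–7 s: v starts -31 cm/s; Δx = -31·5 + ½·9·5² = -42.5 cm; v ends 14 cm/s.
7–8 s: v starts 14 cm/s; Δx = 14·1 + ½·-3·1² = 12.5 cm; v ends 11 cm/s.
8–14 s: v starts 11 cm/s; Δx = 11·6 + ½·12·6² = 282 cm; v ends 83 cm/s.
x(14) = 9 + Σ Δx = 223 cm.

223 cm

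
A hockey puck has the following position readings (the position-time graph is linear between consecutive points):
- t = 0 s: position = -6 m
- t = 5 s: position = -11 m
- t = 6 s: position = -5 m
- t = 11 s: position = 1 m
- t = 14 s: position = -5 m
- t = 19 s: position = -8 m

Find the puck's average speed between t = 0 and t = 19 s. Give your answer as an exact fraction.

26/19 m/s

Average speed = (total path length)/(elapsed time); on a piecewise-linear x-t graph the path length is Σ|Δx|.
0–5 s: |Δx| = |-11 − -6| = 5 m
5–6 s: |Δx| = |-5 − -11| = 6 m
6–11 s: |Δx| = |1 − -5| = 6 m
11–14 s: |Δx| = |-5 − 1| = 6 m
14–19 s: |Δx| = |-8 − -5| = 3 m
Total path = 26 m; average speed = 26/19 = 26/19 m/s.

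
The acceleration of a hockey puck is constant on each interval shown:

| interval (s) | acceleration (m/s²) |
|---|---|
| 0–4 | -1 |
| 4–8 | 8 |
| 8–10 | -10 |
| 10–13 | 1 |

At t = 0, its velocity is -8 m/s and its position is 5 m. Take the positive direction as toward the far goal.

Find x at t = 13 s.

5.5 m

On each constant-a segment, Δv = aΔt and Δx = v₀Δt + ½aΔt²; chain segment to segment.
0–4 s: v starts -8 m/s; Δx = -8·4 + ½·-1·4² = -40 m; v ends -12 m/s.
4–8 s: v starts -12 m/s; Δx = -12·4 + ½·8·4² = 16 m; v ends 20 m/s.
8–10 s: v starts 20 m/s; Δx = 20·2 + ½·-10·2² = 20 m; v ends 0 m/s.
10–13 s: v starts 0 m/s; Δx = 0·3 + ½·1·3² = 4.5 m; v ends 3 m/s.
x(13) = 5 + Σ Δx = 5.5 m.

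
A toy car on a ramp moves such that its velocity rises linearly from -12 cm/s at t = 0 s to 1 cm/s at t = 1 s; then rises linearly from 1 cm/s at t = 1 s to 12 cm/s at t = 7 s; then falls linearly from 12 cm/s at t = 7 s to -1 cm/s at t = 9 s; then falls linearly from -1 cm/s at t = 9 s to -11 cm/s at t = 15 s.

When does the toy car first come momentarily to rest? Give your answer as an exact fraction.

v changes sign on 0–1 s (from -12 to 1); the graph is linear there, so v = 0 at t = 0 + (12)·(1 − 0)/(1 − -12) = 12/13 s.

t = 12/13 s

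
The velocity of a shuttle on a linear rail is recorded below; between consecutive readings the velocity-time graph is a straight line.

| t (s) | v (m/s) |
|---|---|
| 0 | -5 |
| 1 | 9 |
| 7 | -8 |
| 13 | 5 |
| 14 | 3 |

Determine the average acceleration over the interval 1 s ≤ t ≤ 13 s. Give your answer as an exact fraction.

Average acceleration = Δv/Δt = (5 − 9)/(13 − 1) = -1/3 m/s².

-1/3 m/s²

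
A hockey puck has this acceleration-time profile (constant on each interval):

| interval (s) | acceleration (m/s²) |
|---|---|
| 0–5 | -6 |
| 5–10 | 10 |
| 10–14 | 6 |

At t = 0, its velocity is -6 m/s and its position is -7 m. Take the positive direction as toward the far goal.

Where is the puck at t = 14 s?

On each constant-a segment, Δv = aΔt and Δx = v₀Δt + ½aΔt²; chain segment to segment.
0–5 s: v starts -6 m/s; Δx = -6·5 + ½·-6·5² = -105 m; v ends -36 m/s.
5–10 s: v starts -36 m/s; Δx = -36·5 + ½·10·5² = -55 m; v ends 14 m/s.
10–14 s: v starts 14 m/s; Δx = 14·4 + ½·6·4² = 104 m; v ends 38 m/s.
x(14) = -7 + Σ Δx = -63 m.

-63 m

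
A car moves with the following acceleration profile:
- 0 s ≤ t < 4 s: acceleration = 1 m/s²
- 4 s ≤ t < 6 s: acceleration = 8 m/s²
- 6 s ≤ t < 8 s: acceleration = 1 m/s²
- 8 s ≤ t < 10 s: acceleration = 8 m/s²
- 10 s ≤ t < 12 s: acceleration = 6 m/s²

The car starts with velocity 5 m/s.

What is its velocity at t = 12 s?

Δv equals the area under the a-t graph; then v = v₀ + Δv.
0–4 s: 1 × 4 = 4 m/s
4–6 s: 8 × 2 = 16 m/s
6–8 s: 1 × 2 = 2 m/s
8–10 s: 8 × 2 = 16 m/s
10–12 s: 6 × 2 = 12 m/s
Δv = 50 m/s, so v(12) = 5 + (50) = 55 m/s.

55 m/s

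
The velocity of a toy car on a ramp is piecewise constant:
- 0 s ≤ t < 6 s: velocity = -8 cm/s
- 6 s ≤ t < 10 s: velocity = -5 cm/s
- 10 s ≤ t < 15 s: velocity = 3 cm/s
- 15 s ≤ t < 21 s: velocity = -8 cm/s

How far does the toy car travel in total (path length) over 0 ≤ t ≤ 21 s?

Total distance travelled is ∫|v| dt — sum the magnitudes of each area piece.
0–6 s: |-8| × 6 = 48 cm
6–10 s: |-5| × 4 = 20 cm
10–15 s: |3| × 5 = 15 cm
15–21 s: |-8| × 6 = 48 cm
Total distance = 131 cm

131 cm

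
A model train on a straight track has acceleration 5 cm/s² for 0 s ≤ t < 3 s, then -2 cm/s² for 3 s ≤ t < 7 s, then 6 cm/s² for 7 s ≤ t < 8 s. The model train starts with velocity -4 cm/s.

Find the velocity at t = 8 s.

9 cm/s

Δv equals the area under the a-t graph; then v = v₀ + Δv.
0–3 s: 5 × 3 = 15 cm/s
3–7 s: -2 × 4 = -8 cm/s
7–8 s: 6 × 1 = 6 cm/s
Δv = 13 cm/s, so v(8) = -4 + (13) = 9 cm/s.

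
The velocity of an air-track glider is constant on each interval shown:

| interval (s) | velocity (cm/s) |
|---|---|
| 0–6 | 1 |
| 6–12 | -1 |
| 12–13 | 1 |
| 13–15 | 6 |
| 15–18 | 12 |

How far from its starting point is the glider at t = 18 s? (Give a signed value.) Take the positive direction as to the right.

Displacement is the signed area under the v-t curve.
0–6 s: 1 × 6 = 6 cm
6–12 s: -1 × 6 = -6 cm
12–13 s: 1 × 1 = 1 cm
13–15 s: 6 × 2 = 12 cm
15–18 s: 12 × 3 = 36 cm
Net displacement = 49 cm

49 cm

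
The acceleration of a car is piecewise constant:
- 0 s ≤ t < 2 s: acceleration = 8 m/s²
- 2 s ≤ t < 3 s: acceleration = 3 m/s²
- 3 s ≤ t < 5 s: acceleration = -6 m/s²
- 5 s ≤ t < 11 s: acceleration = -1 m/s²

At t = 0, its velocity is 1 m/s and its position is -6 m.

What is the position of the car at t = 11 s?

On each constant-a segment, Δv = aΔt and Δx = v₀Δt + ½aΔt²; chain segment to segment.
0–2 s: v starts 1 m/s; Δx = 1·2 + ½·8·2² = 18 m; v ends 17 m/s.
2–3 s: v starts 17 m/s; Δx = 17·1 + ½·3·1² = 18.5 m; v ends 20 m/s.
3–5 s: v starts 20 m/s; Δx = 20·2 + ½·-6·2² = 28 m; v ends 8 m/s.
5–11 s: v starts 8 m/s; Δx = 8·6 + ½·-1·6² = 30 m; v ends 2 m/s.
x(11) = -6 + Σ Δx = 88.5 m.

88.5 m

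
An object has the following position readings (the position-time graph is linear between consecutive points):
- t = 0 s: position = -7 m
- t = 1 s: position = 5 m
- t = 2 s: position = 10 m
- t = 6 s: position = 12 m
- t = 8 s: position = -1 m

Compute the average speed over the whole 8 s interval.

4 m/s

Average speed = (total path length)/(elapsed time); on a piecewise-linear x-t graph the path length is Σ|Δx|.
0–1 s: |Δx| = |5 − -7| = 12 m
1–2 s: |Δx| = |10 − 5| = 5 m
2–6 s: |Δx| = |12 − 10| = 2 m
6–8 s: |Δx| = |-1 − 12| = 13 m
Total path = 32 m; average speed = 32/8 = 4 m/s.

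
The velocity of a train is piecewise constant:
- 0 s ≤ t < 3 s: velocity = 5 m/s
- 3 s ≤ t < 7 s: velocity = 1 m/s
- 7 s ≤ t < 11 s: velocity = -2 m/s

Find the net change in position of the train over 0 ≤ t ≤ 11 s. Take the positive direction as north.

Displacement is the signed area under the v-t curve.
0–3 s: 5 × 3 = 15 m
3–7 s: 1 × 4 = 4 m
7–11 s: -2 × 4 = -8 m
Net displacement = 11 m

11 m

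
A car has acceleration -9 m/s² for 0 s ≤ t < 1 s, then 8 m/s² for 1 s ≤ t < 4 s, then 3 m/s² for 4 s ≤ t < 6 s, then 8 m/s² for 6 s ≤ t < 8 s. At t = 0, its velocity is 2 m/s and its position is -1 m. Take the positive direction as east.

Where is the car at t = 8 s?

113.5 m

On each constant-a segment, Δv = aΔt and Δx = v₀Δt + ½aΔt²; chain segment to segment.
0–1 s: v starts 2 m/s; Δx = 2·1 + ½·-9·1² = -2.5 m; v ends -7 m/s.
1–4 s: v starts -7 m/s; Δx = -7·3 + ½·8·3² = 15 m; v ends 17 m/s.
4–6 s: v starts 17 m/s; Δx = 17·2 + ½·3·2² = 40 m; v ends 23 m/s.
6–8 s: v starts 23 m/s; Δx = 23·2 + ½·8·2² = 62 m; v ends 39 m/s.
x(8) = -1 + Σ Δx = 113.5 m.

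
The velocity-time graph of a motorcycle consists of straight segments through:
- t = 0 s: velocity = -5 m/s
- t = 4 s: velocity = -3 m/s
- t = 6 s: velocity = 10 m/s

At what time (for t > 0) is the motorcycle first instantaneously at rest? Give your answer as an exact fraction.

v changes sign on 4–6 s (from -3 to 10); the graph is linear there, so v = 0 at t = 4 + (3)·(6 − 4)/(10 − -3) = 58/13 s.

t = 58/13 s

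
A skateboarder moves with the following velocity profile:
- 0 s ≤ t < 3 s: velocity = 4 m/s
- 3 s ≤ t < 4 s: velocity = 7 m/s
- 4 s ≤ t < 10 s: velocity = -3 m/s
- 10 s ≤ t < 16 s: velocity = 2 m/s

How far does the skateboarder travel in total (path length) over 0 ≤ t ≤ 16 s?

49 m

Distance (not displacement) is the total path length: add the absolute areas under v-t.
0–3 s: |4| × 3 = 12 m
3–4 s: |7| × 1 = 7 m
4–10 s: |-3| × 6 = 18 m
10–16 s: |2| × 6 = 12 m
Total distance = 49 m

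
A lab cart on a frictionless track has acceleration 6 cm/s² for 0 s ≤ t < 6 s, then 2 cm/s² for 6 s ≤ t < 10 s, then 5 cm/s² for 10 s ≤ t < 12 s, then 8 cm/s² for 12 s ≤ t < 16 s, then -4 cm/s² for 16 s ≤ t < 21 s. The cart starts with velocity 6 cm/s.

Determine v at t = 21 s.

72 cm/s

Δv equals the area under the a-t graph; then v = v₀ + Δv.
0–6 s: 6 × 6 = 36 cm/s
6–10 s: 2 × 4 = 8 cm/s
10–12 s: 5 × 2 = 10 cm/s
12–16 s: 8 × 4 = 32 cm/s
16–21 s: -4 × 5 = -20 cm/s
Δv = 66 cm/s, so v(21) = 6 + (66) = 72 cm/s.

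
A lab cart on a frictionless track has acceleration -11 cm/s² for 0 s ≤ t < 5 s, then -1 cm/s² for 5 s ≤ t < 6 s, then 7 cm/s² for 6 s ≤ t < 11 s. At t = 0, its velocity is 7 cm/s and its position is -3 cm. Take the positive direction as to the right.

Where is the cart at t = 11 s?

On each constant-a segment, Δv = aΔt and Δx = v₀Δt + ½aΔt²; chain segment to segment.
0–5 s: v starts 7 cm/s; Δx = 7·5 + ½·-11·5² = -102.5 cm; v ends -48 cm/s.
5–6 s: v starts -48 cm/s; Δx = -48·1 + ½·-1·1² = -48.5 cm; v ends -49 cm/s.
6–11 s: v starts -49 cm/s; Δx = -49·5 + ½·7·5² = -157.5 cm; v ends -14 cm/s.
x(11) = -3 + Σ Δx = -311.5 cm.

-311.5 cm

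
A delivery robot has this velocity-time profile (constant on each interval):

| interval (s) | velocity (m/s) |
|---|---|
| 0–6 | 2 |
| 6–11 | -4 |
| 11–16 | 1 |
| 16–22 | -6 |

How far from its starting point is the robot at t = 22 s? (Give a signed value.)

Net displacement equals the area under the velocity-time graph (areas below the axis count negative).
0–6 s: 2 × 6 = 12 m
6–11 s: -4 × 5 = -20 m
11–16 s: 1 × 5 = 5 m
16–22 s: -6 × 6 = -36 m
Net displacement = -39 m

-39 m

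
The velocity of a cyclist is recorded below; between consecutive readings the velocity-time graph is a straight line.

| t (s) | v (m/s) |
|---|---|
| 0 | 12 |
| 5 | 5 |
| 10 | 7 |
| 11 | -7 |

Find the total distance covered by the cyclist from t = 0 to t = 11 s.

Distance (not displacement) is the total path length: add the absolute areas under v-t.
0–5 s: |½(12 + 5)(5)| = 42.5 m
5–10 s: |½(5 + 7)(5)| = 30 m
10–11 s: v = 0 at t = 10.5 s; triangle areas 1.75 + 1.75 = 3.5 m
Total distance = 76 m

76 m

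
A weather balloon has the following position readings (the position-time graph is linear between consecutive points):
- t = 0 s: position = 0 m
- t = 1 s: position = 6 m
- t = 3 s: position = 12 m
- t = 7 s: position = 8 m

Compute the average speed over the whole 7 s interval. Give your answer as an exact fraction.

16/7 m/s

Average speed = (total path length)/(elapsed time); on a piecewise-linear x-t graph the path length is Σ|Δx|.
0–1 s: |Δx| = |6 − 0| = 6 m
1–3 s: |Δx| = |12 − 6| = 6 m
3–7 s: |Δx| = |8 − 12| = 4 m
Total path = 16 m; average speed = 16/7 = 16/7 m/s.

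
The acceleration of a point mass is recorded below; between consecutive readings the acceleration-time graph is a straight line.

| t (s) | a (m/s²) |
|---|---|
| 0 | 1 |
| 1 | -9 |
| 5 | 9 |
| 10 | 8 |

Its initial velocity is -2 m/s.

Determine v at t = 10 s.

36.5 m/s

Δv equals the area under the a-t graph; then v = v₀ + Δv.
0–1 s: ½(1 + -9)(1) = -4 m/s
1–5 s: ½(-9 + 9)(4) = 0 m/s
5–10 s: ½(9 + 8)(5) = 42.5 m/s
Δv = 38.5 m/s, so v(10) = -2 + (38.5) = 36.5 m/s.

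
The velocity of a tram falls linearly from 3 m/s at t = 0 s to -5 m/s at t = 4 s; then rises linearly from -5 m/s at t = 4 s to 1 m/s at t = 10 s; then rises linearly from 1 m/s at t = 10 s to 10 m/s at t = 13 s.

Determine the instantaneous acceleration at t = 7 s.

Acceleration is the slope of the v-t graph on 4–10 s: (1 − -5)/(10 − 4) = 1 m/s².

1 m/s²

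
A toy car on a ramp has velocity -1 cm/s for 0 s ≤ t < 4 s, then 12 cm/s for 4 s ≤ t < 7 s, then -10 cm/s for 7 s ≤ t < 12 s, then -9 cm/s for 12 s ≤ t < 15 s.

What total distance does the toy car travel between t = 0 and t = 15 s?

Distance (not displacement) is the total path length: add the absolute areas under v-t.
0–4 s: |-1| × 4 = 4 cm
4–7 s: |12| × 3 = 36 cm
7–12 s: |-10| × 5 = 50 cm
12–15 s: |-9| × 3 = 27 cm
Total distance = 117 cm

117 cm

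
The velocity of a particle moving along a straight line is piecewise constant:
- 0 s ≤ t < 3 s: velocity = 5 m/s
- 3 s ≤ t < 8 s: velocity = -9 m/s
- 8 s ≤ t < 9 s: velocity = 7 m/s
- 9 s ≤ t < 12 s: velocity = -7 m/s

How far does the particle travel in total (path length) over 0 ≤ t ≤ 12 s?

88 m

Total distance travelled is ∫|v| dt — sum the magnitudes of each area piece.
0–3 s: |5| × 3 = 15 m
3–8 s: |-9| × 5 = 45 m
8–9 s: |7| × 1 = 7 m
9–12 s: |-7| × 3 = 21 m
Total distance = 88 m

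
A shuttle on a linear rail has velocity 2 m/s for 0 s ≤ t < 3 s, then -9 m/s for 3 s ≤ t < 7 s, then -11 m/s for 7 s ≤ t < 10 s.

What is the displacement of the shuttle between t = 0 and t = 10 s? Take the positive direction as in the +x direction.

-63 m

Displacement is the signed area under the v-t curve.
0–3 s: 2 × 3 = 6 m
3–7 s: -9 × 4 = -36 m
7–10 s: -11 × 3 = -33 m
Net displacement = -63 m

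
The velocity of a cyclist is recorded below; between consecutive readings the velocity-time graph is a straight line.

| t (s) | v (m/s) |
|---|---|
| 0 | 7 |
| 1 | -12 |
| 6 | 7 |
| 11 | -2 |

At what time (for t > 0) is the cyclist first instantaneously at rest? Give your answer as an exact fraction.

v changes sign on 0–1 s (from 7 to -12); the graph is linear there, so v = 0 at t = 0 + (-7)·(1 − 0)/(-12 − 7) = 7/19 s.

t = 7/19 s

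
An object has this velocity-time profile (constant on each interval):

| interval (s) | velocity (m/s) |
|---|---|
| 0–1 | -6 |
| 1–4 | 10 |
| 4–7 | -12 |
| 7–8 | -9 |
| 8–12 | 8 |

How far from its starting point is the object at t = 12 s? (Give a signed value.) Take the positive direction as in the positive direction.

11 m

Displacement is the signed area under the v-t curve.
0–1 s: -6 × 1 = -6 m
1–4 s: 10 × 3 = 30 m
4–7 s: -12 × 3 = -36 m
7–8 s: -9 × 1 = -9 m
8–12 s: 8 × 4 = 32 m
Net displacement = 11 m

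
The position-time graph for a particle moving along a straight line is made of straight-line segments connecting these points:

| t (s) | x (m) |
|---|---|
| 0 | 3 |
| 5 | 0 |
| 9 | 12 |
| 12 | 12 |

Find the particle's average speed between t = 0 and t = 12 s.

1.25 m/s

Average speed = (total path length)/(elapsed time); on a piecewise-linear x-t graph the path length is Σ|Δx|.
0–5 s: |Δx| = |0 − 3| = 3 m
5–9 s: |Δx| = |12 − 0| = 12 m
9–12 s: |Δx| = |12 − 12| = 0 m
Total path = 15 m; average speed = 15/12 = 1.25 m/s.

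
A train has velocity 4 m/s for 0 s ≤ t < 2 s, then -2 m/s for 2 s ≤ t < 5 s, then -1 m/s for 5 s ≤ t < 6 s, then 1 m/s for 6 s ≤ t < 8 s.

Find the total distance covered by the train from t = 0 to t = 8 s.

17 m

Total distance travelled is ∫|v| dt — sum the magnitudes of each area piece.
0–2 s: |4| × 2 = 8 m
2–5 s: |-2| × 3 = 6 m
5–6 s: |-1| × 1 = 1 m
6–8 s: |1| × 2 = 2 m
Total distance = 17 m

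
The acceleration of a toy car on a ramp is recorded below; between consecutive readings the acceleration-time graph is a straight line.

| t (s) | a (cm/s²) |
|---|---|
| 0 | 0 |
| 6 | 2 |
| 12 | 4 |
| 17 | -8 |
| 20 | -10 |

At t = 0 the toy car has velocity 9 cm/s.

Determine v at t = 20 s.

Δv equals the area under the a-t graph; then v = v₀ + Δv.
0–6 s: ½(0 + 2)(6) = 6 cm/s
6–12 s: ½(2 + 4)(6) = 18 cm/s
12–17 s: ½(4 + -8)(5) = -10 cm/s
17–20 s: ½(-8 + -10)(3) = -27 cm/s
Δv = -13 cm/s, so v(20) = 9 + (-13) = -4 cm/s.

-4 cm/s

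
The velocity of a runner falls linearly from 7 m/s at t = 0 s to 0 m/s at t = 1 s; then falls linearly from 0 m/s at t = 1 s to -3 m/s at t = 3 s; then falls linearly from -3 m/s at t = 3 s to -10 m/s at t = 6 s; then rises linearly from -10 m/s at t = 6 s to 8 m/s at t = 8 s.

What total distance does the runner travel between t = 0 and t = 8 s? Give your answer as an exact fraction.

Total distance travelled is ∫|v| dt — sum the magnitudes of each area piece.
0–1 s: |½(7 + 0)(1)| = 3.5 m
1–3 s: |½(0 + -3)(2)| = 3 m
3–6 s: |½(-3 + -10)(3)| = 19.5 m
6–8 s: v = 0 at t = 64/9 s; triangle areas 50/9 + 32/9 = 82/9 m
Total distance = 316/9 m

316/9 m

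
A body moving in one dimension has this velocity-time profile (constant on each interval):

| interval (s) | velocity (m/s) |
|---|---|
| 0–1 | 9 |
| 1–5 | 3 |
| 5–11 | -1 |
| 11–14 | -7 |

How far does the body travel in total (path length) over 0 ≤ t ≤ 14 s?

48 m

Distance (not displacement) is the total path length: add the absolute areas under v-t.
0–1 s: |9| × 1 = 9 m
1–5 s: |3| × 4 = 12 m
5–11 s: |-1| × 6 = 6 m
11–14 s: |-7| × 3 = 21 m
Total distance = 48 m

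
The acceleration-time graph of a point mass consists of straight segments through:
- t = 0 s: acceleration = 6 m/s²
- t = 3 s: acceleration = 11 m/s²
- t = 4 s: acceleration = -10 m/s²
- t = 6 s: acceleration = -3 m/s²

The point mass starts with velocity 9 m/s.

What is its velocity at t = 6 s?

22 m/s

Δv equals the area under the a-t graph; then v = v₀ + Δv.
0–3 s: ½(6 + 11)(3) = 25.5 m/s
3–4 s: ½(11 + -10)(1) = 0.5 m/s
4–6 s: ½(-10 + -3)(2) = -13 m/s
Δv = 13 m/s, so v(6) = 9 + (13) = 22 m/s.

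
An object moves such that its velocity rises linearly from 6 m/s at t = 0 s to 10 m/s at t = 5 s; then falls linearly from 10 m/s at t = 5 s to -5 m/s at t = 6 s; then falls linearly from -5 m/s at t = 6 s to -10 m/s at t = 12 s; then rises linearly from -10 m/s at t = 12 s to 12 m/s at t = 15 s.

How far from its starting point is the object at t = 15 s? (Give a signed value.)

Net displacement equals the area under the velocity-time graph (areas below the axis count negative).
0–5 s: ½(6 + 10)(5) = 40 m
5–6 s: ½(10 + -5)(1) = 2.5 m
6–12 s: ½(-5 + -10)(6) = -45 m
12–15 s: ½(-10 + 12)(3) = 3 m
Net displacement = 0.5 m

0.5 m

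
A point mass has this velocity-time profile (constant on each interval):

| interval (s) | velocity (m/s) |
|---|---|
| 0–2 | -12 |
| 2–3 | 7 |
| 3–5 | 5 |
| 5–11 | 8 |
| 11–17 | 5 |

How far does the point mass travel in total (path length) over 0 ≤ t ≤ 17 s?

Total distance travelled is ∫|v| dt — sum the magnitudes of each area piece.
0–2 s: |-12| × 2 = 24 m
2–3 s: |7| × 1 = 7 m
3–5 s: |5| × 2 = 10 m
5–11 s: |8| × 6 = 48 m
11–17 s: |5| × 6 = 30 m
Total distance = 119 m

119 m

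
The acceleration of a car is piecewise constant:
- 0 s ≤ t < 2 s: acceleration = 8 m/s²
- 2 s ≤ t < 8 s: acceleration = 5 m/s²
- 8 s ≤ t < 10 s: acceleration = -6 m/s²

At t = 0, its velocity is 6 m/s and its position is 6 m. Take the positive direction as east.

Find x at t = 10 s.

On each constant-a segment, Δv = aΔt and Δx = v₀Δt + ½aΔt²; chain segment to segment.
0–2 s: v starts 6 m/s; Δx = 6·2 + ½·8·2² = 28 m; v ends 22 m/s.
2–8 s: v starts 22 m/s; Δx = 22·6 + ½·5·6² = 222 m; v ends 52 m/s.
8–10 s: v starts 52 m/s; Δx = 52·2 + ½·-6·2² = 92 m; v ends 40 m/s.
x(10) = 6 + Σ Δx = 348 m.

348 m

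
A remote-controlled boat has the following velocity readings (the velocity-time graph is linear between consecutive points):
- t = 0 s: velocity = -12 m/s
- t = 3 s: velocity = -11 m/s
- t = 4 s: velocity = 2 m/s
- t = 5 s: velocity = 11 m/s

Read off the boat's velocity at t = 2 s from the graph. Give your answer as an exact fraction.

-34/3 m/s

On 0–3 s the graph is linear from -12 to -11 m/s: v(2) = -12 + (-11 − -12)·(2 − 0)/(3 − 0) = -34/3 m/s.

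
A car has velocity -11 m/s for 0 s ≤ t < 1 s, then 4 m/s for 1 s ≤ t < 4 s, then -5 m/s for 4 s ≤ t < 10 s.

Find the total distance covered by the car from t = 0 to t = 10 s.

Total distance travelled is ∫|v| dt — sum the magnitudes of each area piece.
0–1 s: |-11| × 1 = 11 m
1–4 s: |4| × 3 = 12 m
4–10 s: |-5| × 6 = 30 m
Total distance = 53 m

53 m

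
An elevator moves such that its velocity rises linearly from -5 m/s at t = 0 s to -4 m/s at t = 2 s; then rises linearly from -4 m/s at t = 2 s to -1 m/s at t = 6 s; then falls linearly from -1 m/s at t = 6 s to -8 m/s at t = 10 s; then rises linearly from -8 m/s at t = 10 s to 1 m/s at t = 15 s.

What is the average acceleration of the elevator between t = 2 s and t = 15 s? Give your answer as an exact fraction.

5/13 m/s²

Average acceleration = Δv/Δt = (1 − -4)/(15 − 2) = 5/13 m/s².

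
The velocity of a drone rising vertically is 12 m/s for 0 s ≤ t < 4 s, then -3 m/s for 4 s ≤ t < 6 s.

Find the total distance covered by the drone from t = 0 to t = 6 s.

54 m

Distance (not displacement) is the total path length: add the absolute areas under v-t.
0–4 s: |12| × 4 = 48 m
4–6 s: |-3| × 2 = 6 m
Total distance = 54 m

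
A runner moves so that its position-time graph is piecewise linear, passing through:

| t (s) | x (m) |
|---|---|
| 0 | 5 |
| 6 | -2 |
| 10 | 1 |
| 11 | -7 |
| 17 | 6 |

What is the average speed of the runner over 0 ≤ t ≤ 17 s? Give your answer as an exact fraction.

31/17 m/s

Average speed = (total path length)/(elapsed time); on a piecewise-linear x-t graph the path length is Σ|Δx|.
0–6 s: |Δx| = |-2 − 5| = 7 m
6–10 s: |Δx| = |1 − -2| = 3 m
10–11 s: |Δx| = |-7 − 1| = 8 m
11–17 s: |Δx| = |6 − -7| = 13 m
Total path = 31 m; average speed = 31/17 = 31/17 m/s.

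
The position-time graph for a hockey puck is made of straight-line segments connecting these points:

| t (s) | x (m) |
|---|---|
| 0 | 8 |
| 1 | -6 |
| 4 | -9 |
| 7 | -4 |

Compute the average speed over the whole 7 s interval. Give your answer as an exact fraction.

22/7 m/s

Average speed = (total path length)/(elapsed time); on a piecewise-linear x-t graph the path length is Σ|Δx|.
0–1 s: |Δx| = |-6 − 8| = 14 m
1–4 s: |Δx| = |-9 − -6| = 3 m
4–7 s: |Δx| = |-4 − -9| = 5 m
Total path = 22 m; average speed = 22/7 = 22/7 m/s.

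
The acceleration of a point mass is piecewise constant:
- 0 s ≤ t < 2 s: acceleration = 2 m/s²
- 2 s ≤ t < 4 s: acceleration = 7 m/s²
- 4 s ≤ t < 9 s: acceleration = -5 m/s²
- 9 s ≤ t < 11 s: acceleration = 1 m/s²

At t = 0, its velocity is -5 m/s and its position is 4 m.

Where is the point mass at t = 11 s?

On each constant-a segment, Δv = aΔt and Δx = v₀Δt + ½aΔt²; chain segment to segment.
0–2 s: v starts -5 m/s; Δx = -5·2 + ½·2·2² = -6 m; v ends -1 m/s.
2–4 s: v starts -1 m/s; Δx = -1·2 + ½·7·2² = 12 m; v ends 13 m/s.
4–9 s: v starts 13 m/s; Δx = 13·5 + ½·-5·5² = 2.5 m; v ends -12 m/s.
9–11 s: v starts -12 m/s; Δx = -12·2 + ½·1·2² = -22 m; v ends -10 m/s.
x(11) = 4 + Σ Δx = -9.5 m.

-9.5 m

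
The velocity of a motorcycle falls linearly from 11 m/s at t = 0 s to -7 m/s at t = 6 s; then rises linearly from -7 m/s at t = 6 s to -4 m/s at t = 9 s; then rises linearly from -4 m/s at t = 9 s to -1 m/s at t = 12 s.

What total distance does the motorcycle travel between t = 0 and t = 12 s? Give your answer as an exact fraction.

Total distance travelled is ∫|v| dt — sum the magnitudes of each area piece.
0–6 s: v = 0 at t = 11/3 s; triangle areas 121/6 + 49/6 = 85/3 m
6–9 s: |½(-7 + -4)(3)| = 16.5 m
9–12 s: |½(-4 + -1)(3)| = 7.5 m
Total distance = 157/3 m

157/3 m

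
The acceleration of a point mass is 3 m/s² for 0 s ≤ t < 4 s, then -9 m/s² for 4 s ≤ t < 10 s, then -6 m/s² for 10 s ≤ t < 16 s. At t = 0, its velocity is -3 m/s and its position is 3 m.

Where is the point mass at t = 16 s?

-471 m

On each constant-a segment, Δv = aΔt and Δx = v₀Δt + ½aΔt²; chain segment to segment.
0–4 s: v starts -3 m/s; Δx = -3·4 + ½·3·4² = 12 m; v ends 9 m/s.
4–10 s: v starts 9 m/s; Δx = 9·6 + ½·-9·6² = -108 m; v ends -45 m/s.
10–16 s: v starts -45 m/s; Δx = -45·6 + ½·-6·6² = -378 m; v ends -81 m/s.
x(16) = 3 + Σ Δx = -471 m.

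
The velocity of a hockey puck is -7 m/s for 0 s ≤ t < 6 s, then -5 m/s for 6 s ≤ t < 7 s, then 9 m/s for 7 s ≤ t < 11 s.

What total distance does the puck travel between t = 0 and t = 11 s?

Distance (not displacement) is the total path length: add the absolute areas under v-t.
0–6 s: |-7| × 6 = 42 m
6–7 s: |-5| × 1 = 5 m
7–11 s: |9| × 4 = 36 m
Total distance = 83 m

83 m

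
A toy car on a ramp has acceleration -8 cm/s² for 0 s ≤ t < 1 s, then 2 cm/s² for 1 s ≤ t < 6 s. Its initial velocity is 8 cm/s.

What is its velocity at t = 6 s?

Δv equals the area under the a-t graph; then v = v₀ + Δv.
0–1 s: -8 × 1 = -8 cm/s
1–6 s: 2 × 5 = 10 cm/s
Δv = 2 cm/s, so v(6) = 8 + (2) = 10 cm/s.

10 cm/s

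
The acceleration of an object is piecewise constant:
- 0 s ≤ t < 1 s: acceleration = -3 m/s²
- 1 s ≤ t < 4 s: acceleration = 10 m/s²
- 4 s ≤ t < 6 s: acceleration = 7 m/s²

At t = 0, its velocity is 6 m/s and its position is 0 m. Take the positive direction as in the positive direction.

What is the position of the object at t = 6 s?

138.5 m

On each constant-a segment, Δv = aΔt and Δx = v₀Δt + ½aΔt²; chain segment to segment.
0–1 s: v starts 6 m/s; Δx = 6·1 + ½·-3·1² = 4.5 m; v ends 3 m/s.
1–4 s: v starts 3 m/s; Δx = 3·3 + ½·10·3² = 54 m; v ends 33 m/s.
4–6 s: v starts 33 m/s; Δx = 33·2 + ½·7·2² = 80 m; v ends 47 m/s.
x(6) = 0 + Σ Δx = 138.5 m.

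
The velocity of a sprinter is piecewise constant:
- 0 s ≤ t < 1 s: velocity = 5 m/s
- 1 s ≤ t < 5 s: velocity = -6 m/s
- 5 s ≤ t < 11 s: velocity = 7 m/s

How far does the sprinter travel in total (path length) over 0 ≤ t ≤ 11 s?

71 m

Total distance travelled is ∫|v| dt — sum the magnitudes of each area piece.
0–1 s: |5| × 1 = 5 m
1–5 s: |-6| × 4 = 24 m
5–11 s: |7| × 6 = 42 m
Total distance = 71 m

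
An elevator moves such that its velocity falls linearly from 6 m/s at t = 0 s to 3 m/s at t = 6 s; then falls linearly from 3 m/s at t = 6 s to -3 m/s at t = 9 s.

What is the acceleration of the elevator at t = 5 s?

-0.5 m/s²

Acceleration is the slope of the v-t graph on 0–6 s: (3 − 6)/(6 − 0) = -0.5 m/s².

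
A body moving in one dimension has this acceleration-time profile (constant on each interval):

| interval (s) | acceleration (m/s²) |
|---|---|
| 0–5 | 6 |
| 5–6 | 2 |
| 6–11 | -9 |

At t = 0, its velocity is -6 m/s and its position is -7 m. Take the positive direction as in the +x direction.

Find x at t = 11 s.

On each constant-a segment, Δv = aΔt and Δx = v₀Δt + ½aΔt²; chain segment to segment.
0–5 s: v starts -6 m/s; Δx = -6·5 + ½·6·5² = 45 m; v ends 24 m/s.
5–6 s: v starts 24 m/s; Δx = 24·1 + ½·2·1² = 25 m; v ends 26 m/s.
6–11 s: v starts 26 m/s; Δx = 26·5 + ½·-9·5² = 17.5 m; v ends -19 m/s.
x(11) = -7 + Σ Δx = 80.5 m.

80.5 m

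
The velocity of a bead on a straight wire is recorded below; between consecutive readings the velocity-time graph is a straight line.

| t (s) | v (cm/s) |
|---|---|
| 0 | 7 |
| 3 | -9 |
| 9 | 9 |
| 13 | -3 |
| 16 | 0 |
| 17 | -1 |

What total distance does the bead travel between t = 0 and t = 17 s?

Distance (not displacement) is the total path length: add the absolute areas under v-t.
0–3 s: v = 0 at t = 1.3125 s; triangle areas 4.59375 + 7.59375 = 12.1875 cm
3–9 s: v = 0 at t = 6 s; triangle areas 13.5 + 13.5 = 27 cm
9–13 s: v = 0 at t = 12 s; triangle areas 13.5 + 1.5 = 15 cm
13–16 s: |½(-3 + 0)(3)| = 4.5 cm
16–17 s: |½(0 + -1)(1)| = 0.5 cm
Total distance = 59.1875 cm

59.1875 cm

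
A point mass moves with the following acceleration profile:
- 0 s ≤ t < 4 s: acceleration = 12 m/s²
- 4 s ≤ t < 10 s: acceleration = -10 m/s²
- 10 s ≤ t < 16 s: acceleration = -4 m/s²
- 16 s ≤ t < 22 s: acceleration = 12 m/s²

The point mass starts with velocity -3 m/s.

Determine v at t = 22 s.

Δv equals the area under the a-t graph; then v = v₀ + Δv.
0–4 s: 12 × 4 = 48 m/s
4–10 s: -10 × 6 = -60 m/s
10–16 s: -4 × 6 = -24 m/s
16–22 s: 12 × 6 = 72 m/s
Δv = 36 m/s, so v(22) = -3 + (36) = 33 m/s.

33 m/s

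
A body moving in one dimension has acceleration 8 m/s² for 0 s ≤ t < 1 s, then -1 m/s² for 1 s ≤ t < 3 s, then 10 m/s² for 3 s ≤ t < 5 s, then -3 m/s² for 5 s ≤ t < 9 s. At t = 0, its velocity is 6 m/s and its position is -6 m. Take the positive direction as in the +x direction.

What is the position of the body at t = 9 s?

178 m

On each constant-a segment, Δv = aΔt and Δx = v₀Δt + ½aΔt²; chain segment to segment.
0–1 s: v starts 6 m/s; Δx = 6·1 + ½·8·1² = 10 m; v ends 14 m/s.
1–3 s: v starts 14 m/s; Δx = 14·2 + ½·-1·2² = 26 m; v ends 12 m/s.
3–5 s: v starts 12 m/s; Δx = 12·2 + ½·10·2² = 44 m; v ends 32 m/s.
5–9 s: v starts 32 m/s; Δx = 32·4 + ½·-3·4² = 104 m; v ends 20 m/s.
x(9) = -6 + Σ Δx = 178 m.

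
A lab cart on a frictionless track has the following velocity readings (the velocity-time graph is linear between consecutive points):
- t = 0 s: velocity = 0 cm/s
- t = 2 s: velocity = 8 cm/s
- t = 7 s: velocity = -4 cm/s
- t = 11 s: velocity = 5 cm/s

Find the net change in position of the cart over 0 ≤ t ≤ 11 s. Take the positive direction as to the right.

Displacement is the signed area under the v-t curve.
0–2 s: ½(0 + 8)(2) = 8 cm
2–7 s: ½(8 + -4)(5) = 10 cm
7–11 s: ½(-4 + 5)(4) = 2 cm
Net displacement = 20 cm

20 cm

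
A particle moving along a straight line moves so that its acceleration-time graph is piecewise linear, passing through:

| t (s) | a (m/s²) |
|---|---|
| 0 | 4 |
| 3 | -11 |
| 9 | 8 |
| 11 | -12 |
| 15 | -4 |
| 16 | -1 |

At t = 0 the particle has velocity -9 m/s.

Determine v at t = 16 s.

Δv equals the area under the a-t graph; then v = v₀ + Δv.
0–3 s: ½(4 + -11)(3) = -10.5 m/s
3–9 s: ½(-11 + 8)(6) = -9 m/s
9–11 s: ½(8 + -12)(2) = -4 m/s
11–15 s: ½(-12 + -4)(4) = -32 m/s
15–16 s: ½(-4 + -1)(1) = -2.5 m/s
Δv = -58 m/s, so v(16) = -9 + (-58) = -67 m/s.

-67 m/s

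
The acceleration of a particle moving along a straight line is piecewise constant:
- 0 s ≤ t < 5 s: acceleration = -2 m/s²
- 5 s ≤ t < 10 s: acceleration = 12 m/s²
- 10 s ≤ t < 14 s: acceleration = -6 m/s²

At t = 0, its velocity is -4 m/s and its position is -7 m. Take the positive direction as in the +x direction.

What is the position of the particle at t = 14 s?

164 m

On each constant-a segment, Δv = aΔt and Δx = v₀Δt + ½aΔt²; chain segment to segment.
0–5 s: v starts -4 m/s; Δx = -4·5 + ½·-2·5² = -45 m; v ends -14 m/s.
5–10 s: v starts -14 m/s; Δx = -14·5 + ½·12·5² = 80 m; v ends 46 m/s.
10–14 s: v starts 46 m/s; Δx = 46·4 + ½·-6·4² = 136 m; v ends 22 m/s.
x(14) = -7 + Σ Δx = 164 m.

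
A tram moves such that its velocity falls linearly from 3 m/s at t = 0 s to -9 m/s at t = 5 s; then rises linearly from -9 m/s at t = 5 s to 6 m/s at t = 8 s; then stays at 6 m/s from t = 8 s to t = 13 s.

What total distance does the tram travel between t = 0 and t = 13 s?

Total distance travelled is ∫|v| dt — sum the magnitudes of each area piece.
0–5 s: v = 0 at t = 1.25 s; triangle areas 1.875 + 16.875 = 18.75 m
5–8 s: v = 0 at t = 6.8 s; triangle areas 8.1 + 3.6 = 11.7 m
8–13 s: |6| × 5 = 30 m
Total distance = 60.45 m

60.45 m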